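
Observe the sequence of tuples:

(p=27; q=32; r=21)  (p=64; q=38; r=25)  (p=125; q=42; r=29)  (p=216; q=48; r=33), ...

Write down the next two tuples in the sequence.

P goes 27, 64, 125, 216 → 343 → 512 (perfect cubes: 3³, 4³, 5³, …).
Q: alternating steps +6, +4, +6, +4, …; 32, 38, 42, 48 → 52 → 58.
R: +4 each step; 21, 25, 29, 33 → 37 → 41.
So the next two tuples are (p=343; q=52; r=37) and (p=512; q=58; r=41).

(p=343; q=52; r=37), (p=512; q=58; r=41)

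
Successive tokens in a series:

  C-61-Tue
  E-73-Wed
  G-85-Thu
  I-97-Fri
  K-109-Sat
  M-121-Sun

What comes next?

O-133-Mon

Letter: C, E, G, I, K, M → O (letters move forward 2 places in the alphabet).
Second component: +12 each step; 61, 73, 85, 97, 109, 121 → 133.
Day goes Tue, Wed, Thu, Fri, Sat, Sun → Mon (runs through the weekdays Mon→Sun).
Putting it together: O-133-Mon.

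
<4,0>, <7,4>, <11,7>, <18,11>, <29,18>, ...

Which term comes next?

<47,29>

First value: each term is the sum of the two before it, so 4, 7, 11, 18, 29 → 47.
Second value goes 0, 4, 7, 11, 18 → 29 (always the previous value of the first value).
Putting it together: <47,29>.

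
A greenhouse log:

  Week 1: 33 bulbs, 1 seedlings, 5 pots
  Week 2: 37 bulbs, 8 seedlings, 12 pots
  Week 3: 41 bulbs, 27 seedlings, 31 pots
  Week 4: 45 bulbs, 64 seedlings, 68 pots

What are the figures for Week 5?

49 bulbs, 125 seedlings, 129 pots

Bulbs — +4 each step: 33, 37, 41, 45 → 49.
Seedlings: perfect cubes: 1³, 2³, 3³, …; 1, 8, 27, 64 → 125.
Pots goes 5, 12, 31, 68 → 129 (always 4 more than the seedlings).
So the next record is 49 bulbs, 125 seedlings, 129 pots.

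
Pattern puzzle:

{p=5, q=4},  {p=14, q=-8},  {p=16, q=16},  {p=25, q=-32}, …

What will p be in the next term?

27

P — alternating steps +9, +2, +9, +2, …: 5, 14, 16, 25 → 27.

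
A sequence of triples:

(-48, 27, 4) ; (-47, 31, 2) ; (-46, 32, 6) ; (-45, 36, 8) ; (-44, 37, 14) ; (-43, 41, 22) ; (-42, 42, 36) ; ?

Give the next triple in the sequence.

First coordinate — +1 each step: -48, -47, -46, -45, -44, -43, -42 → -41.
Second coordinate: 27, 31, 32, 36, 37, 41, 42 → 46 (alternating steps +4, +1, +4, +1, …).
For the third coordinate, each term is the sum of the two before it: 4, 2, 6, 8, 14, 22, 36 → 58.
Combining the parts gives (-41, 46, 58).

(-41, 46, 58)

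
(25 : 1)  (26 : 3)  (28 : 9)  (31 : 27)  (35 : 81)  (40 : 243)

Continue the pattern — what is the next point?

(46 : 729)

First entry goes 25, 26, 28, 31, 35, 40 → 46 (differences are 1, 2, 3, … (increasing by 1 each time)).
Second entry: ×3 each step, so 1, 3, 9, 27, 81, 243 → 729.
Combining the parts gives (46 : 729).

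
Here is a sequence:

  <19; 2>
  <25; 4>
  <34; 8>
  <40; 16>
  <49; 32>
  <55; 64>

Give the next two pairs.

First value goes 19, 25, 34, 40, 49, 55 → 64 → 70 (alternating steps +6, +9, +6, +9, …).
For the second value, ×2 each step: 2, 4, 8, 16, 32, 64 → 128 → 256.
So the next two pairs are <64; 128> and <70; 256>.

<64; 128>, <70; 256>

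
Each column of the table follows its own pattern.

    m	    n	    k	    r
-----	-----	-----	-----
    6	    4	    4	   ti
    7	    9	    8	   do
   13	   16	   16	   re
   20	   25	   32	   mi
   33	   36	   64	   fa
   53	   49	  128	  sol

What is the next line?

86  64  256  la

Column m goes 6, 7, 13, 20, 33, 53 → 86 (each term is the sum of the two before it).
Column n: 4, 9, 16, 25, 36, 49 → 64 (perfect squares: 2², 3², 4², …).
Column k — ×2 each step: 4, 8, 16, 32, 64, 128 → 256.
Column r — runs through the solfège scale do→ti: ti, do, re, mi, fa, sol → la.
So the next line is 86  64  256  la.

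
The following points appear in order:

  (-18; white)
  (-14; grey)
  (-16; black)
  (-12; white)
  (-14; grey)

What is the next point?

First part: alternating steps +4, −2, +4, −2, …, so -18, -14, -16, -12, -14 → -10.
Shade goes white, grey, black, white, grey → black (repeats white → grey → black).
So the next point is (-10; black).

(-10; black)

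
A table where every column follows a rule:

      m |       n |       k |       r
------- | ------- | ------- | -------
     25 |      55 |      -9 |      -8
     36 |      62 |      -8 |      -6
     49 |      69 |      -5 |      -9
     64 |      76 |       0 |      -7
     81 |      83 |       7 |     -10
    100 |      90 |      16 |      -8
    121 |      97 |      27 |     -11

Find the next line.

Column m: 25, 36, 49, 64, 81, 100, 121 → 144 (perfect squares: 5², 6², 7², …).
Column n: 55, 62, 69, 76, 83, 90, 97 → 104 (+7 each step).
Column k — differences are 1, 3, 5, … (increasing by 2 each time): -9, -8, -5, 0, 7, 16, 27 → 40.
Column r: alternating steps +2, −3, +2, −3, …, so -8, -6, -9, -7, -10, -8, -11 → -9.
Putting it together: 144  104  40  -9.

144  104  40  -9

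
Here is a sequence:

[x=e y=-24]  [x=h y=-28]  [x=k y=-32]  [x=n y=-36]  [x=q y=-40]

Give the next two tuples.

[x=t y=-44], [x=w y=-48]

X: e, h, k, n, q → t → w (letters move forward 3 places in the alphabet).
Y — −4 each step: -24, -28, -32, -36, -40 → -44 → -48.
So the next two tuples are [x=t y=-44] and [x=w y=-48].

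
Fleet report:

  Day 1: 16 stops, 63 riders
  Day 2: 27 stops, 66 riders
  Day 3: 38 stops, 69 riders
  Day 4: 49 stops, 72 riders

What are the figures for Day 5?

Stops: 16, 27, 38, 49 → 60 (+11 each step).
Riders: 63, 66, 69, 72 → 75 (+3 each step).
Putting it together: 60 stops, 75 riders.

60 stops, 75 riders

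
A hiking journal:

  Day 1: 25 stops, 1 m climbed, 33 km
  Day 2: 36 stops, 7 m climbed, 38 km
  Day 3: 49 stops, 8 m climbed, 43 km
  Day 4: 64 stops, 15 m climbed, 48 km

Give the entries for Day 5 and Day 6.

Stops: perfect squares: 5², 6², 7², …, so 25, 36, 49, 64 → 81 → 100.
M climbed: each term is the sum of the two before it; 1, 7, 8, 15 → 23 → 38.
Km: +5 each step; 33, 38, 43, 48 → 53 → 58.
So the next two rows are 81 stops, 23 m climbed, 53 km and 100 stops, 38 m climbed, 58 km.

81 stops, 23 m climbed, 53 km; 100 stops, 38 m climbed, 58 km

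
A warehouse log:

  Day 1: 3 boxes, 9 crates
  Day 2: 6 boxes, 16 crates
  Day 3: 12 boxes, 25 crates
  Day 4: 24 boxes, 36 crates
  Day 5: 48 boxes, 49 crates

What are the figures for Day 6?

For the boxes, ×2 each step: 3, 6, 12, 24, 48 → 96.
Crates goes 9, 16, 25, 36, 49 → 64 (perfect squares: 3², 4², 5², …).
Combining the parts gives 96 boxes, 64 crates.

96 boxes, 64 crates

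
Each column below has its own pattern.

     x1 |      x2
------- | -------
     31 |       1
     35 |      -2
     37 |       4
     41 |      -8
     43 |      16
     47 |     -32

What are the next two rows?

Column x1: 31, 35, 37, 41, 43, 47 → 49 → 53 (alternating steps +4, +2, +4, +2, …).
Column x2 — ×(-2) each step: 1, -2, 4, -8, 16, -32 → 64 → -128.
Putting the parts together: 49  64 and then 53  -128.

49  64; 53  -128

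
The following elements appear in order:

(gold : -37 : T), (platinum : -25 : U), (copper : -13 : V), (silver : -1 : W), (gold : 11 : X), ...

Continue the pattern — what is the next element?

(platinum : 23 : Y)

For the metal, repeats gold → platinum → copper → silver: gold, platinum, copper, silver, gold → platinum.
Second coordinate: -37, -25, -13, -1, 11 → 23 (+12 each step).
Letter — letters move forward 1 place in the alphabet: T, U, V, W, X → Y.
Combining the parts gives (platinum : 23 : Y).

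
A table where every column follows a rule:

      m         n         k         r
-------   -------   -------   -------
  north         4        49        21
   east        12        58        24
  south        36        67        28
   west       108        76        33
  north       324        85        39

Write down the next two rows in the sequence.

Column m goes north, east, south, west, north → east → south (repeats north → east → south → west).
Column n: ×3 each step; 4, 12, 36, 108, 324 → 972 → 2916.
Column k — +9 each step: 49, 58, 67, 76, 85 → 94 → 103.
Column r goes 21, 24, 28, 33, 39 → 46 → 54 (differences are 3, 4, 5, … (increasing by 1 each time)).
So the next two rows are east  972  94  46 and south  2916  103  54.

east  972  94  46; south  2916  103  54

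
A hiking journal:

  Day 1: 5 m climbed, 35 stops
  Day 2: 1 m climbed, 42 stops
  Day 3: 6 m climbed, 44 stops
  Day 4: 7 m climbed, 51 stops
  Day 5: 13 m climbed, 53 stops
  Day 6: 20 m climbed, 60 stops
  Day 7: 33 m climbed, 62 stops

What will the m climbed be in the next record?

M climbed: each term is the sum of the two before it; 5, 1, 6, 7, 13, 20, 33 → 53.

53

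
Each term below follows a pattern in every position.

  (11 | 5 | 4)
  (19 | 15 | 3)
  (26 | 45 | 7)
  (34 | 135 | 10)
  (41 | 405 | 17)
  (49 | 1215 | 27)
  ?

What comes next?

First part — alternating steps +8, +7, +8, +7, …: 11, 19, 26, 34, 41, 49 → 56.
Second part: 5, 15, 45, 135, 405, 1215 → 3645 (×3 each step).
Third part — each term is the sum of the two before it: 4, 3, 7, 10, 17, 27 → 44.
Putting it together: (56 | 3645 | 44).

(56 | 3645 | 44)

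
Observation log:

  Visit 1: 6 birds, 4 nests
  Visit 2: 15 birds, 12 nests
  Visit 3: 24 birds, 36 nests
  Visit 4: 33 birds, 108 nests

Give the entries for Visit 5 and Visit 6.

Birds: +9 each step; 6, 15, 24, 33 → 42 → 51.
Nests — ×3 each step: 4, 12, 36, 108 → 324 → 972.
Putting the parts together: 42 birds, 324 nests and then 51 birds, 972 nests.

42 birds, 324 nests; 51 birds, 972 nests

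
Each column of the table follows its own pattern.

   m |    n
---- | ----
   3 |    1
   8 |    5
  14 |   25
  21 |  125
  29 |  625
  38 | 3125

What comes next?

Column m — differences are 5, 6, 7, … (increasing by 1 each time): 3, 8, 14, 21, 29, 38 → 48.
Column n — ×5 each step: 1, 5, 25, 125, 625, 3125 → 15625.
Putting it together: 48  15625.

48  15625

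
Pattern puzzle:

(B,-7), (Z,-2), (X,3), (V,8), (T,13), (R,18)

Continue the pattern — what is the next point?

(P,23)

For the letter, letters move back 2 places in the alphabet, wrapping A→Z: B, Z, X, V, T, R → P.
Second entry goes -7, -2, 3, 8, 13, 18 → 23 (+5 each step).
So the next point is (P,23).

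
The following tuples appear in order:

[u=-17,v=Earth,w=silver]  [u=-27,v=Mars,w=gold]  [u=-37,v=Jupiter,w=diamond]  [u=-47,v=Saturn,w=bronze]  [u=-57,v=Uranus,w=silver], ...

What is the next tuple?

[u=-67,v=Neptune,w=gold]

U: −10 each step, so -17, -27, -37, -47, -57 → -67.
For the v, runs through the planets Mercury→Neptune: Earth, Mars, Jupiter, Saturn, Uranus → Neptune.
W: repeats silver → gold → diamond → bronze, so silver, gold, diamond, bronze, silver → gold.
Putting it together: [u=-67,v=Neptune,w=gold].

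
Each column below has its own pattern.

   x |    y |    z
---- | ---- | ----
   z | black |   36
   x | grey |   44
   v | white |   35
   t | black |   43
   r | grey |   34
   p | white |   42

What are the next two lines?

n  black  33; l  grey  41

Column x: letters move back 2 places in the alphabet, so z, x, v, t, r, p → n → l.
Column y: repeats black → grey → white, so black, grey, white, black, grey, white → black → grey.
Column z: 36, 44, 35, 43, 34, 42 → 33 → 41 (alternating steps +8, −9, +8, −9, …).
So the next two lines are n  black  33 and l  grey  41.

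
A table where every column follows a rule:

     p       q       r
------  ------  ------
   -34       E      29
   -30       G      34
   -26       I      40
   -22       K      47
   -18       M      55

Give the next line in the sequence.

Column p — +4 each step: -34, -30, -26, -22, -18 → -14.
Column q: E, G, I, K, M → O (letters move forward 2 places in the alphabet).
Column r: differences are 5, 6, 7, … (increasing by 1 each time); 29, 34, 40, 47, 55 → 64.
Combining the parts gives -14  O  64.

-14  O  64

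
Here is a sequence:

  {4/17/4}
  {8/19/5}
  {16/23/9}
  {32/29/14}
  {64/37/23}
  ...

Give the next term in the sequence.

First part goes 4, 8, 16, 32, 64 → 128 (×2 each step).
Second part: differences are 2, 4, 6, … (increasing by 2 each time), so 17, 19, 23, 29, 37 → 47.
For the third part, each term is the sum of the two before it: 4, 5, 9, 14, 23 → 37.
So the next term is {128/47/37}.

{128/47/37}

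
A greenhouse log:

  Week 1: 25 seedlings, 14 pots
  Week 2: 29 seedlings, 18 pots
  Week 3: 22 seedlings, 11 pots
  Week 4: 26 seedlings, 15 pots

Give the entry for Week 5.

Seedlings: alternating steps +4, −7, +4, −7, …, so 25, 29, 22, 26 → 19.
For the pots, always 11 less than the seedlings: 14, 18, 11, 15 → 8.
So the next line is 19 seedlings, 8 pots.

19 seedlings, 8 pots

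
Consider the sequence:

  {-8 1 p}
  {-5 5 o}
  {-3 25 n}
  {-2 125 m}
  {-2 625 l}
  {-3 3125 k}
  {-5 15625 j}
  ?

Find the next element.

First entry — differences are 3, 2, 1, … (decreasing by 1 each time): -8, -5, -3, -2, -2, -3, -5 → -8.
Second entry — ×5 each step: 1, 5, 25, 125, 625, 3125, 15625 → 78125.
Letter goes p, o, n, m, l, k, j → i (letters move back 1 place in the alphabet).
So the next element is {-8 78125 i}.

{-8 78125 i}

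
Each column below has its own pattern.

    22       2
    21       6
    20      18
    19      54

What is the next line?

First component: −1 each step, so 22, 21, 20, 19 → 18.
For the second component, ×3 each step: 2, 6, 18, 54 → 162.
So the next line is 18  162.

18  162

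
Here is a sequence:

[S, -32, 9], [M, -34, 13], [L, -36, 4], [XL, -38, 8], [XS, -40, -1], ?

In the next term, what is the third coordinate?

3

Size: runs through clothing sizes XS→XL; S, M, L, XL, XS → S.
For the second coordinate, −2 each step: -32, -34, -36, -38, -40 → -42.
Third coordinate — alternating steps +4, −9, +4, −9, …: 9, 13, 4, 8, -1 → 3.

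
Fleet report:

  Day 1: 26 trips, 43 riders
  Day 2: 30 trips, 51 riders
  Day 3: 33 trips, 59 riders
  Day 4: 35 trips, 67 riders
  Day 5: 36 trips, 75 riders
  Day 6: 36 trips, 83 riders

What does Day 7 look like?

35 trips, 91 riders

Trips — differences are 4, 3, 2, … (decreasing by 1 each time): 26, 30, 33, 35, 36, 36 → 35.
Riders: +8 each step; 43, 51, 59, 67, 75, 83 → 91.
So the next line is 35 trips, 91 riders.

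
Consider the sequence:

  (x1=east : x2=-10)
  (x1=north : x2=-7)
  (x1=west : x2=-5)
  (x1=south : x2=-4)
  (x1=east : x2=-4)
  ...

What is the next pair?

(x1=north : x2=-5)

X1: repeats east → north → west → south, so east, north, west, south, east → north.
For the x2, differences are 3, 2, 1, … (decreasing by 1 each time): -10, -7, -5, -4, -4 → -5.
Combining the parts gives (x1=north : x2=-5).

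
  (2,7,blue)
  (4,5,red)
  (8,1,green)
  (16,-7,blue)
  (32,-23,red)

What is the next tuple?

(64,-55,green)

For the first part, ×2 each step: 2, 4, 8, 16, 32 → 64.
Second part goes 7, 5, 1, -7, -23 → -55 (together with the first part always sums to 9).
For the colour, repeats blue → red → green: blue, red, green, blue, red → green.
Putting it together: (64,-55,green).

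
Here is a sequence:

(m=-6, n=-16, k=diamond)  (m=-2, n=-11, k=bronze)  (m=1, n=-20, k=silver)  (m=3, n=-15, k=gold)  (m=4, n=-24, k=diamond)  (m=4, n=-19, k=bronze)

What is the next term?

(m=3, n=-28, k=silver)

M: -6, -2, 1, 3, 4, 4 → 3 (differences are 4, 3, 2, … (decreasing by 1 each time)).
N — alternating steps +5, −9, +5, −9, …: -16, -11, -20, -15, -24, -19 → -28.
K: repeats diamond → bronze → silver → gold, so diamond, bronze, silver, gold, diamond, bronze → silver.
Putting it together: (m=3, n=-28, k=silver).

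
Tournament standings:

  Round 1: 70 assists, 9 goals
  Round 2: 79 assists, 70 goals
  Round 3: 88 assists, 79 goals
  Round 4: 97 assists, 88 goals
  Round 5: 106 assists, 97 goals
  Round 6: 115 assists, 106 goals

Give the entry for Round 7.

Assists: +9 each step, so 70, 79, 88, 97, 106, 115 → 124.
Goals: 9, 70, 79, 88, 97, 106 → 115 (always the previous value of the assists).
Combining the parts gives 124 assists, 115 goals.

124 assists, 115 goals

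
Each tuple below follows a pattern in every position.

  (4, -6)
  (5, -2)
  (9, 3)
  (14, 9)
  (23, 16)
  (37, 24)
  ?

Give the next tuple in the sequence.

For the first coordinate, each term is the sum of the two before it: 4, 5, 9, 14, 23, 37 → 60.
Second coordinate goes -6, -2, 3, 9, 16, 24 → 33 (differences are 4, 5, 6, … (increasing by 1 each time)).
So the next tuple is (60, 33).

(60, 33)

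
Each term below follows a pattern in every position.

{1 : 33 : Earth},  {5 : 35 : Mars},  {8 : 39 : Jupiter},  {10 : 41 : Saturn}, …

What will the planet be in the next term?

For the planet, runs through the planets Mercury→Neptune: Earth, Mars, Jupiter, Saturn → Uranus.

Uranus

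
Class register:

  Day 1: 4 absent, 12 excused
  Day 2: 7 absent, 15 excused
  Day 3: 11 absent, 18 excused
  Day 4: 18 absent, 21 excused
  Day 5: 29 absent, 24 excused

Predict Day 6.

47 absent, 27 excused

Absent — each term is the sum of the two before it: 4, 7, 11, 18, 29 → 47.
For the excused, +3 each step: 12, 15, 18, 21, 24 → 27.
Combining the parts gives 47 absent, 27 excused.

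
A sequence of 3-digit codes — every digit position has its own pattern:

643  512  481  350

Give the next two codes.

229, 198

First digit goes 6, 5, 4, 3 → 2 → 1 (−1 each step, mod 10).
For the second digit, −3 each step, mod 10: 4, 1, 8, 5 → 2 → 9.
Third digit — −1 each step, mod 10: 3, 2, 1, 0 → 9 → 8.
So the next two codes are 229 and 198.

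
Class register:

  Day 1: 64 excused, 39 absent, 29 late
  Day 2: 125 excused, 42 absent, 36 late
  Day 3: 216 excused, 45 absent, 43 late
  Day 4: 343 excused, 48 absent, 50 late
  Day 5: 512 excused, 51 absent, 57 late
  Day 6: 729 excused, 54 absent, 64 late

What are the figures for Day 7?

Excused: 64, 125, 216, 343, 512, 729 → 1000 (perfect cubes: 4³, 5³, 6³, …).
For the absent, +3 each step: 39, 42, 45, 48, 51, 54 → 57.
Late: 29, 36, 43, 50, 57, 64 → 71 (+7 each step).
So the next record is 1000 excused, 57 absent, 71 late.

1000 excused, 57 absent, 71 late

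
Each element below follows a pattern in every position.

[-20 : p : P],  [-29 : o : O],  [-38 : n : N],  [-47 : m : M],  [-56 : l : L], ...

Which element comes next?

First component goes -20, -29, -38, -47, -56 → -65 (−9 each step).
First letter — letters move back 1 place in the alphabet: p, o, n, m, l → k.
Second letter — letters move back 1 place in the alphabet: P, O, N, M, L → K.
So the next element is [-65 : k : K].

[-65 : k : K]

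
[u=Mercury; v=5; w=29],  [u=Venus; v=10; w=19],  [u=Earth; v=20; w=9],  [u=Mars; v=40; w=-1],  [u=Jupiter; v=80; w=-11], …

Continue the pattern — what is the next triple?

[u=Saturn; v=160; w=-21]

U: Mercury, Venus, Earth, Mars, Jupiter → Saturn (runs through the planets Mercury→Neptune).
V: 5, 10, 20, 40, 80 → 160 (×2 each step).
W: −10 each step, so 29, 19, 9, -1, -11 → -21.
Putting it together: [u=Saturn; v=160; w=-21].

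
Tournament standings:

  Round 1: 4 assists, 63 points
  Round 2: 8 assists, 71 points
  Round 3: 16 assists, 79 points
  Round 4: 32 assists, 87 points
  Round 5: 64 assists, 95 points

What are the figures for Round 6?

Assists — ×2 each step: 4, 8, 16, 32, 64 → 128.
Points: +8 each step; 63, 71, 79, 87, 95 → 103.
Putting it together: 128 assists, 103 points.

128 assists, 103 points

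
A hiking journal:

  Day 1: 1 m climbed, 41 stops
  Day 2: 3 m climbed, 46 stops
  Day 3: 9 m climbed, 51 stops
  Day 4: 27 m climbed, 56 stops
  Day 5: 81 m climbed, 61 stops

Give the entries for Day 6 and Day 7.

243 m climbed, 66 stops; 729 m climbed, 71 stops

M climbed: ×3 each step; 1, 3, 9, 27, 81 → 243 → 729.
Stops — +5 each step: 41, 46, 51, 56, 61 → 66 → 71.
So the next two lines are 243 m climbed, 66 stops and 729 m climbed, 71 stops.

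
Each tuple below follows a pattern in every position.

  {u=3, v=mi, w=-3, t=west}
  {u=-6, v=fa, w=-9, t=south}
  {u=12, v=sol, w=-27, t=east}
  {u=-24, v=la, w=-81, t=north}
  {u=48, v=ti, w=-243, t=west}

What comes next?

{u=-96, v=do, w=-729, t=south}

U goes 3, -6, 12, -24, 48 → -96 (×(-2) each step).
V goes mi, fa, sol, la, ti → do (runs through the solfège scale do→ti).
For the w, ×3 each step: -3, -9, -27, -81, -243 → -729.
T: repeats west → south → east → north, so west, south, east, north, west → south.
Putting it together: {u=-96, v=do, w=-729, t=south}.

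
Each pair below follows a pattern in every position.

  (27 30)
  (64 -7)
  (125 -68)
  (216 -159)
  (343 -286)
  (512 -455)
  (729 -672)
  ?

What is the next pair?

First coordinate — perfect cubes: 3³, 4³, 5³, …: 27, 64, 125, 216, 343, 512, 729 → 1000.
Second coordinate goes 30, -7, -68, -159, -286, -455, -672 → -943 (together with the first coordinate always sums to 57).
Combining the parts gives (1000 -943).

(1000 -943)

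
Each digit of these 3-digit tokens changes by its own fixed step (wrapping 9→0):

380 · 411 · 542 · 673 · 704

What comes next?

First digit: +1 each step, mod 10; 3, 4, 5, 6, 7 → 8.
Second digit — +3 each step, mod 10: 8, 1, 4, 7, 0 → 3.
Third digit: +1 each step, mod 10, so 0, 1, 2, 3, 4 → 5.
Combining the parts gives 835.

835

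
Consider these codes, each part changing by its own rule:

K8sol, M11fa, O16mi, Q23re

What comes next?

Letter — letters move forward 2 places in the alphabet: K, M, O, Q → S.
Second component: 8, 11, 16, 23 → 32 (differences are 3, 5, 7, … (increasing by 2 each time)).
Note: sol, fa, mi, re → do (runs backward through the solfège scale do→ti).
Combining the parts gives S32do.

S32do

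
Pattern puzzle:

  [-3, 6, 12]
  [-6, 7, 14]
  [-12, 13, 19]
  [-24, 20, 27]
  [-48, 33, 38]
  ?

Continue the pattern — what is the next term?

[-96, 53, 52]

First part goes -3, -6, -12, -24, -48 → -96 (×2 each step).
Second part — each term is the sum of the two before it: 6, 7, 13, 20, 33 → 53.
Third part — differences are 2, 5, 8, … (increasing by 3 each time): 12, 14, 19, 27, 38 → 52.
Combining the parts gives [-96, 53, 52].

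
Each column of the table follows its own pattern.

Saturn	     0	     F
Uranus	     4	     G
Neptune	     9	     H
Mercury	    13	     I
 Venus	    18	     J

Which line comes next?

Earth  22  K

Planet: Saturn, Uranus, Neptune, Mercury, Venus → Earth (runs through the planets Mercury→Neptune).
Second component goes 0, 4, 9, 13, 18 → 22 (alternating steps +4, +5, +4, +5, …).
For the letter, letters move forward 1 place in the alphabet: F, G, H, I, J → K.
So the next line is Earth  22  K.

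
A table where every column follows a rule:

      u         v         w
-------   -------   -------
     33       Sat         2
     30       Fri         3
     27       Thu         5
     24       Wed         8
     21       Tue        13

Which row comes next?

18  Mon  21

Column u goes 33, 30, 27, 24, 21 → 18 (−3 each step).
Column v: runs backward through the weekdays Mon→Sun, so Sat, Fri, Thu, Wed, Tue → Mon.
Column w goes 2, 3, 5, 8, 13 → 21 (each term is the sum of the two before it).
Putting it together: 18  Mon  21.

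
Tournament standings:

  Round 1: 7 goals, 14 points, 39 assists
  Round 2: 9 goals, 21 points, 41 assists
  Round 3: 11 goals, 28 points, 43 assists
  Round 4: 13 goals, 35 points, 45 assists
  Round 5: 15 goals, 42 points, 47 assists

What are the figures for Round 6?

For the goals, +2 each step: 7, 9, 11, 13, 15 → 17.
Points: +7 each step; 14, 21, 28, 35, 42 → 49.
Assists goes 39, 41, 43, 45, 47 → 49 (+2 each step).
So the next line is 17 goals, 49 points, 49 assists.

17 goals, 49 points, 49 assists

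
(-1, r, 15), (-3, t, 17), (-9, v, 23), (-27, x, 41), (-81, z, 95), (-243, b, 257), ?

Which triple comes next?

(-729, d, 743)

First slot: ×3 each step, so -1, -3, -9, -27, -81, -243 → -729.
Letter: r, t, v, x, z, b → d (letters move forward 2 places in the alphabet, wrapping Z→A).
Third slot — together with the first slot always sums to 14: 15, 17, 23, 41, 95, 257 → 743.
Combining the parts gives (-729, d, 743).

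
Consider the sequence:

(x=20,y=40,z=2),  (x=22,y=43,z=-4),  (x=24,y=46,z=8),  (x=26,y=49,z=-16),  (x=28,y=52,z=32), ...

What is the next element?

(x=30,y=55,z=-64)

X: 20, 22, 24, 26, 28 → 30 (+2 each step).
For the y, +3 each step: 40, 43, 46, 49, 52 → 55.
For the z, ×(-2) each step: 2, -4, 8, -16, 32 → -64.
So the next element is (x=30,y=55,z=-64).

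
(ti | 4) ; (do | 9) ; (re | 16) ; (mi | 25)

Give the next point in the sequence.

Note: runs through the solfège scale do→ti, so ti, do, re, mi → fa.
Second component: perfect squares: 2², 3², 4², …, so 4, 9, 16, 25 → 36.
Putting it together: (fa | 36).

(fa | 36)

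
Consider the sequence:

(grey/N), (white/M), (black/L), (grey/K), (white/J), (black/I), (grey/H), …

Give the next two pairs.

Shade — repeats grey → white → black: grey, white, black, grey, white, black, grey → white → black.
Letter: N, M, L, K, J, I, H → G → F (letters move back 1 place in the alphabet).
Putting the parts together: (white/G) and then (black/F).

(white/G), (black/F)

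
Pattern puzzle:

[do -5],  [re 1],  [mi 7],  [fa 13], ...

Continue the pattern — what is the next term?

[sol 19]

Note: do, re, mi, fa → sol (runs through the solfège scale do→ti).
Second part: +6 each step, so -5, 1, 7, 13 → 19.
So the next term is [sol 19].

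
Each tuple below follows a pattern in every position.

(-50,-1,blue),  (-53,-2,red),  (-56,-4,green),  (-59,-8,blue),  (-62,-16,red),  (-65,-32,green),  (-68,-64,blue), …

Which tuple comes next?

First value: -50, -53, -56, -59, -62, -65, -68 → -71 (−3 each step).
Second value goes -1, -2, -4, -8, -16, -32, -64 → -128 (×2 each step).
Colour — repeats blue → red → green: blue, red, green, blue, red, green, blue → red.
Combining the parts gives (-71,-128,red).

(-71,-128,red)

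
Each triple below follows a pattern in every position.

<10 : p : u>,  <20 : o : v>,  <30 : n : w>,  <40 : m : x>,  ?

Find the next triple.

For the first slot, +10 each step: 10, 20, 30, 40 → 50.
First letter: p, o, n, m → l (letters move back 1 place in the alphabet).
Second letter — letters move forward 1 place in the alphabet: u, v, w, x → y.
Combining the parts gives <50 : l : y>.

<50 : l : y>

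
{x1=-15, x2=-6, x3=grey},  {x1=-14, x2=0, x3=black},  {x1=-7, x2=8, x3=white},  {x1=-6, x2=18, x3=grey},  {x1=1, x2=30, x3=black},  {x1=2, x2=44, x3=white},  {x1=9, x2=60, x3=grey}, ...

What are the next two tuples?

{x1=10, x2=78, x3=black}, {x1=17, x2=98, x3=white}

For the x1, alternating steps +1, +7, +1, +7, …: -15, -14, -7, -6, 1, 2, 9 → 10 → 17.
X2: differences are 6, 8, 10, … (increasing by 2 each time), so -6, 0, 8, 18, 30, 44, 60 → 78 → 98.
X3: repeats grey → black → white; grey, black, white, grey, black, white, grey → black → white.
Putting the parts together: {x1=10, x2=78, x3=black} and then {x1=17, x2=98, x3=white}.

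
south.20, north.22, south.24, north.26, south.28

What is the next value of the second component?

Direction goes south, north, south, north, south → north (alternates south ↔ north).
Second component — +2 each step: 20, 22, 24, 26, 28 → 30.

30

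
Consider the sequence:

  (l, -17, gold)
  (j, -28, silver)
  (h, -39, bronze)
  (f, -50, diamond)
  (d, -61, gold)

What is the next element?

(b, -72, silver)

Letter: letters move back 2 places in the alphabet; l, j, h, f, d → b.
Second part: −11 each step, so -17, -28, -39, -50, -61 → -72.
Rank — repeats gold → silver → bronze → diamond: gold, silver, bronze, diamond, gold → silver.
So the next element is (b, -72, silver).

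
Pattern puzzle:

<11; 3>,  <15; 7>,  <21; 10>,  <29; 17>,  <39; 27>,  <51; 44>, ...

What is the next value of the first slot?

First slot goes 11, 15, 21, 29, 39, 51 → 65 (differences are 4, 6, 8, … (increasing by 2 each time)).

65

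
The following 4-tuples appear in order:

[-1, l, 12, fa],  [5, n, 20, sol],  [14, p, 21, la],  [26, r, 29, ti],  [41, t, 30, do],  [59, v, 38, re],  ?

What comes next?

[80, x, 39, mi]

First coordinate — differences are 6, 9, 12, … (increasing by 3 each time): -1, 5, 14, 26, 41, 59 → 80.
Letter goes l, n, p, r, t, v → x (letters move forward 2 places in the alphabet).
Third coordinate: 12, 20, 21, 29, 30, 38 → 39 (alternating steps +8, +1, +8, +1, …).
Note: runs through the solfège scale do→ti; fa, sol, la, ti, do, re → mi.
So the next 4-tuple is [80, x, 39, mi].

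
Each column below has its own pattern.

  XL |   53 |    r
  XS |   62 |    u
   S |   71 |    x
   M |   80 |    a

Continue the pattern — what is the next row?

Size — runs through clothing sizes XS→XL: XL, XS, S, M → L.
Second component: 53, 62, 71, 80 → 89 (+9 each step).
Letter goes r, u, x, a → d (letters move forward 3 places in the alphabet, wrapping Z→A).
So the next row is L  89  d.

L  89  d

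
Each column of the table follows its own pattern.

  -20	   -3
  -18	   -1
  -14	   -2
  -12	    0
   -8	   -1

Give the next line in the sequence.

-6  1

For the first component, alternating steps +2, +4, +2, +4, …: -20, -18, -14, -12, -8 → -6.
For the second component, alternating steps +2, −1, +2, −1, …: -3, -1, -2, 0, -1 → 1.
Combining the parts gives -6  1.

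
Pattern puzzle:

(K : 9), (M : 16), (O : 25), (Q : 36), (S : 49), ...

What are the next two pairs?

(U : 64), (W : 81)

Letter — letters move forward 2 places in the alphabet: K, M, O, Q, S → U → W.
Second slot goes 9, 16, 25, 36, 49 → 64 → 81 (perfect squares: 3², 4², 5², …).
Putting the parts together: (U : 64) and then (W : 81).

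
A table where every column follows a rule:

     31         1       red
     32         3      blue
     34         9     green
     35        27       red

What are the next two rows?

First component: 31, 32, 34, 35 → 37 → 38 (alternating steps +1, +2, +1, +2, …).
Second component: ×3 each step; 1, 3, 9, 27 → 81 → 243.
Colour: red, blue, green, red → blue → green (repeats red → blue → green).
So the next two rows are 37  81  blue and 38  243  green.

37  81  blue; 38  243  green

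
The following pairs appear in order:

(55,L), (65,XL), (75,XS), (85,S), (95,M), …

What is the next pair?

First component: +10 each step, so 55, 65, 75, 85, 95 → 105.
For the size, runs through clothing sizes XS→XL: L, XL, XS, S, M → L.
Putting it together: (105,L).

(105,L)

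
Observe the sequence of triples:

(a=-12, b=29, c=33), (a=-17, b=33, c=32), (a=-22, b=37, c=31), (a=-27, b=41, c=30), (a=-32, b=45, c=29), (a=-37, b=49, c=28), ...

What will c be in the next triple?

A: −5 each step; -12, -17, -22, -27, -32, -37 → -42.
B: +4 each step, so 29, 33, 37, 41, 45, 49 → 53.
C: −1 each step; 33, 32, 31, 30, 29, 28 → 27.

27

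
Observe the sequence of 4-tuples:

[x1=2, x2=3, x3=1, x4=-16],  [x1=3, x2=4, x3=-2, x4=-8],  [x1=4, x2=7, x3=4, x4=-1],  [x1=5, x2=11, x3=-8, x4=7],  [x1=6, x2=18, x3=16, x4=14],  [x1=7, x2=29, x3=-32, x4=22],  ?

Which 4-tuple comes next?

[x1=8, x2=47, x3=64, x4=29]

X1 — +1 each step: 2, 3, 4, 5, 6, 7 → 8.
X2: 3, 4, 7, 11, 18, 29 → 47 (each term is the sum of the two before it).
X3 — ×(-2) each step: 1, -2, 4, -8, 16, -32 → 64.
X4: alternating steps +8, +7, +8, +7, …; -16, -8, -1, 7, 14, 22 → 29.
Putting it together: [x1=8, x2=47, x3=64, x4=29].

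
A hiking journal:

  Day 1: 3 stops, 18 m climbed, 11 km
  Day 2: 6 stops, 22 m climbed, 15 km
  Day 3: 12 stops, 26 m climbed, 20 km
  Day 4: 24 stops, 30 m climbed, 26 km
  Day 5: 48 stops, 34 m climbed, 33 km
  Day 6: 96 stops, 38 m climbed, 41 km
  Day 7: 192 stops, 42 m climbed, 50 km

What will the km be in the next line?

60

Stops: ×2 each step; 3, 6, 12, 24, 48, 96, 192 → 384.
M climbed goes 18, 22, 26, 30, 34, 38, 42 → 46 (+4 each step).
Km: differences are 4, 5, 6, … (increasing by 1 each time), so 11, 15, 20, 26, 33, 41, 50 → 60.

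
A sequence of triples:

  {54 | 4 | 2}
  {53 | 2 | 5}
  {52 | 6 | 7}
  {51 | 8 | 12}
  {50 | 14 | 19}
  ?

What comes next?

First coordinate — −1 each step: 54, 53, 52, 51, 50 → 49.
Second coordinate goes 4, 2, 6, 8, 14 → 22 (each term is the sum of the two before it).
Third coordinate: each term is the sum of the two before it, so 2, 5, 7, 12, 19 → 31.
Combining the parts gives {49 | 22 | 31}.

{49 | 22 | 31}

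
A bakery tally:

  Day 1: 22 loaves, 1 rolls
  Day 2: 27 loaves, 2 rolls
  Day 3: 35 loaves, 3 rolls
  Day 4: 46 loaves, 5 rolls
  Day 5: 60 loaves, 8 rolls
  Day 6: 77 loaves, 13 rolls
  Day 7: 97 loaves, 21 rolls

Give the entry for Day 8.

For the loaves, differences are 5, 8, 11, … (increasing by 3 each time): 22, 27, 35, 46, 60, 77, 97 → 120.
Rolls: each term is the sum of the two before it, so 1, 2, 3, 5, 8, 13, 21 → 34.
So the next record is 120 loaves, 34 rolls.

120 loaves, 34 rolls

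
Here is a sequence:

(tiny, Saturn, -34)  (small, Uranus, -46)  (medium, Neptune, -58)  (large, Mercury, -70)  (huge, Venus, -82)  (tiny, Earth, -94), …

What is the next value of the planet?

Mars

For the planet, runs through the planets Mercury→Neptune: Saturn, Uranus, Neptune, Mercury, Venus, Earth → Mars.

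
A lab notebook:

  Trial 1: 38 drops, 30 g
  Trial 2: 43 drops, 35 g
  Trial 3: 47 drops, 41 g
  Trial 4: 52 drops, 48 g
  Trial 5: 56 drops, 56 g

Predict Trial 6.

For the drops, alternating steps +5, +4, +5, +4, …: 38, 43, 47, 52, 56 → 61.
G: 30, 35, 41, 48, 56 → 65 (differences are 5, 6, 7, … (increasing by 1 each time)).
So the next line is 61 drops, 65 g.

61 drops, 65 g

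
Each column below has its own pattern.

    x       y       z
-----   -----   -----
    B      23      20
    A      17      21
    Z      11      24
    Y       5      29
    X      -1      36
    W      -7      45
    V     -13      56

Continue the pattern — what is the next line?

Column x: letters move back 1 place in the alphabet, wrapping A→Z; B, A, Z, Y, X, W, V → U.
Column y: −6 each step, so 23, 17, 11, 5, -1, -7, -13 → -19.
Column z — differences are 1, 3, 5, … (increasing by 2 each time): 20, 21, 24, 29, 36, 45, 56 → 69.
Combining the parts gives U  -19  69.

U  -19  69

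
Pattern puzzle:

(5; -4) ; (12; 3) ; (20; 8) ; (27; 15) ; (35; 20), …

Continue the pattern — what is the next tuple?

First value: 5, 12, 20, 27, 35 → 42 (alternating steps +7, +8, +7, +8, …).
Second value: alternating steps +7, +5, +7, +5, …, so -4, 3, 8, 15, 20 → 27.
Putting it together: (42; 27).

(42; 27)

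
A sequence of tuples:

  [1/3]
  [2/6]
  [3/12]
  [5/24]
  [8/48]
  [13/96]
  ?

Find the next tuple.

[21/192]

First component goes 1, 2, 3, 5, 8, 13 → 21 (each term is the sum of the two before it).
Second component: ×2 each step, so 3, 6, 12, 24, 48, 96 → 192.
Putting it together: [21/192].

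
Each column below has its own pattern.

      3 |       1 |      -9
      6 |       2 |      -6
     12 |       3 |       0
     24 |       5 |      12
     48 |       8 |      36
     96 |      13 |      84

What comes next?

First component: ×2 each step; 3, 6, 12, 24, 48, 96 → 192.
Second component goes 1, 2, 3, 5, 8, 13 → 21 (each term is the sum of the two before it).
For the third component, always 12 less than the first component: -9, -6, 0, 12, 36, 84 → 180.
Putting it together: 192  21  180.

192  21  180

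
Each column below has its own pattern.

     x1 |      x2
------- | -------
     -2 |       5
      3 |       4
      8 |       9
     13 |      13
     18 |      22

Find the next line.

Column x1: +5 each step, so -2, 3, 8, 13, 18 → 23.
Column x2 — each term is the sum of the two before it: 5, 4, 9, 13, 22 → 35.
Putting it together: 23  35.

23  35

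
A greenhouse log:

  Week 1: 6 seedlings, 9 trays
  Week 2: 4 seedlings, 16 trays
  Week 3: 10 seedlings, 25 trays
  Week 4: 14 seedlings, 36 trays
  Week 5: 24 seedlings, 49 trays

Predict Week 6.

38 seedlings, 64 trays

Seedlings: each term is the sum of the two before it; 6, 4, 10, 14, 24 → 38.
Trays — perfect squares: 3², 4², 5², …: 9, 16, 25, 36, 49 → 64.
Combining the parts gives 38 seedlings, 64 trays.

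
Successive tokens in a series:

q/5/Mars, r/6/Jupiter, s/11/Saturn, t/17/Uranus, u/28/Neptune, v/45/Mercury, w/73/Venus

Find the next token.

x/118/Earth

Letter: letters move forward 1 place in the alphabet, so q, r, s, t, u, v, w → x.
Second component goes 5, 6, 11, 17, 28, 45, 73 → 118 (each term is the sum of the two before it).
Planet: Mars, Jupiter, Saturn, Uranus, Neptune, Mercury, Venus → Earth (runs through the planets Mercury→Neptune).
Putting it together: x/118/Earth.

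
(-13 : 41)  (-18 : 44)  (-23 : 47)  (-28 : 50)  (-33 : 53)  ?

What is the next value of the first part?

-38

First part: −5 each step; -13, -18, -23, -28, -33 → -38.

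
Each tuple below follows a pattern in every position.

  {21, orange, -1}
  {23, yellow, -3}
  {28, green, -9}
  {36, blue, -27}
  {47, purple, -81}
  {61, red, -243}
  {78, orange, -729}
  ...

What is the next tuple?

{98, yellow, -2187}

First value: differences are 2, 5, 8, … (increasing by 3 each time), so 21, 23, 28, 36, 47, 61, 78 → 98.
Colour goes orange, yellow, green, blue, purple, red, orange → yellow (repeats orange → yellow → green → blue → purple → red).
Third value: ×3 each step; -1, -3, -9, -27, -81, -243, -729 → -2187.
So the next tuple is {98, yellow, -2187}.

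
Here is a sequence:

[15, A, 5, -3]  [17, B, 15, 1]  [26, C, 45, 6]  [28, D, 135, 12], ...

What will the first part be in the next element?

37

First part: alternating steps +2, +9, +2, +9, …, so 15, 17, 26, 28 → 37.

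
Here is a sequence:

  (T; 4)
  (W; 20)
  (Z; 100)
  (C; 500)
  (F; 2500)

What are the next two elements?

For the letter, letters move forward 3 places in the alphabet, wrapping Z→A: T, W, Z, C, F → I → L.
Second coordinate: ×5 each step, so 4, 20, 100, 500, 2500 → 12500 → 62500.
So the next two elements are (I; 12500) and (L; 62500).

(I; 12500), (L; 62500)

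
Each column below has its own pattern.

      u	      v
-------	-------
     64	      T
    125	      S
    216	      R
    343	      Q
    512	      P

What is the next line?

729  O

Column u: 64, 125, 216, 343, 512 → 729 (perfect cubes: 4³, 5³, 6³, …).
Column v: T, S, R, Q, P → O (letters move back 1 place in the alphabet).
Combining the parts gives 729  O.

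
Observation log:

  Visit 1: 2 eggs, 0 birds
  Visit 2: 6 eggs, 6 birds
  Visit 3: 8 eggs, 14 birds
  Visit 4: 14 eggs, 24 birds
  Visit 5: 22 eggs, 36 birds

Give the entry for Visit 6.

Eggs: 2, 6, 8, 14, 22 → 36 (each term is the sum of the two before it).
Birds — differences are 6, 8, 10, … (increasing by 2 each time): 0, 6, 14, 24, 36 → 50.
Combining the parts gives 36 eggs, 50 birds.

36 eggs, 50 birds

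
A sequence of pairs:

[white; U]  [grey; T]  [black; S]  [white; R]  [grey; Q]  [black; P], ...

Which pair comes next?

Shade: white, grey, black, white, grey, black → white (repeats white → grey → black).
For the letter, letters move back 1 place in the alphabet: U, T, S, R, Q, P → O.
So the next pair is [white; O].

[white; O]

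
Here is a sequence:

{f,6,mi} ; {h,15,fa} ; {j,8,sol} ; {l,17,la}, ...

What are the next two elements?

{n,10,ti}, {p,19,do}

Letter: letters move forward 2 places in the alphabet; f, h, j, l → n → p.
For the second slot, alternating steps +9, −7, +9, −7, …: 6, 15, 8, 17 → 10 → 19.
Note: mi, fa, sol, la → ti → do (runs through the solfège scale do→ti).
Putting the parts together: {n,10,ti} and then {p,19,do}.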